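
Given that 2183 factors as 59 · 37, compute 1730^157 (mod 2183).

Mod 59: 1730 ≡ 19; by Fermat, exponent reduces to 157 mod 58 = 41; 19^41 ≡ 3 (mod 59).
Mod 37: 1730 ≡ 28; by Fermat, exponent reduces to 157 mod 36 = 13; 28^13 ≡ 25 (mod 37).
Combine by CRT: x ≡ 3 (mod 59), x ≡ 25 (mod 37) ⇒ x ≡ 62 (mod 2183).

62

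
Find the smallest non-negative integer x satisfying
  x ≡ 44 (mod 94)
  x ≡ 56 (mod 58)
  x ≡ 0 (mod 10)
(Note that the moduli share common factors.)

Combine the congruences pairwise.
gcd(94, 58) = 2 and 2 | (56 − 44), so the pair is consistent; merging gives x ≡ 984 (mod 2726), where 2726 = lcm(94, 58).
gcd(2726, 10) = 2 and 2 | (0 − 984), so the pair is consistent; merging gives x ≡ 3710 (mod 13630), where 13630 = lcm(2726, 10).
The solution is unique modulo lcm(94, 58, 10) = 13630.

3710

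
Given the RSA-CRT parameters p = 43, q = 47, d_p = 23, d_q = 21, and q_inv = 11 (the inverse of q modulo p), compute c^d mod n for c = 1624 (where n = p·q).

m₁ = c^(d_p) mod p: c ≡ 33 (mod 43), and 33^23 mod 43 = 29.
m₂ = c^(d_q) mod q: c ≡ 26 (mod 47), and 26^21 mod 47 = 13.
h = q_inv·(m₁ − m₂) mod p = 11·(29 − 13) mod 43 = 4.
m = m₂ + h·q = 13 + 4·47 = 201.

201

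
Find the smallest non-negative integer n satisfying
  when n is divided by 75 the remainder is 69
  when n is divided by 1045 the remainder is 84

gcd(75, 1045) = 5 and 5 | (84 − 69), so the pair is consistent; merging gives n ≡ 3219 (mod 15675), where 15675 = lcm(75, 1045).
The solution is unique modulo lcm(75, 1045) = 15675.

3219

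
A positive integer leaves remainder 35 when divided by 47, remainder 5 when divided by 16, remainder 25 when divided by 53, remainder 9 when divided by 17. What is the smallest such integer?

651925

The moduli are pairwise coprime; N = 47·16·53·17 = 677552.
N/47 = 14416; 14416 ≡ 34 (mod 47); 34·18 ≡ 1, so inverse 18.
N/16 = 42347; 42347 ≡ 11 (mod 16); 11·3 ≡ 1, so inverse 3.
N/53 = 12784; 12784 ≡ 11 (mod 53); 11·29 ≡ 1, so inverse 29.
N/17 = 39856; 39856 ≡ 8 (mod 17); 8·15 ≡ 1, so inverse 15.
a ≡ 35·14416·18 + 5·42347·3 + 25·12784·29 + 9·39856·15 = 24366245.
24366245 mod 677552 = 651925.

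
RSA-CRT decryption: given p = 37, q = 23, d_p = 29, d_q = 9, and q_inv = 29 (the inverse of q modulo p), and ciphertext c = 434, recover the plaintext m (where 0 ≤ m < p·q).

m₁ = c^(d_p) mod p: c ≡ 27 (mod 37), and 27^29 mod 37 = 11.
m₂ = c^(d_q) mod q: c ≡ 20 (mod 23), and 20^9 mod 23 = 5.
h = q_inv·(m₁ − m₂) mod p = 29·(11 − 5) mod 37 = 26.
m = m₂ + h·q = 5 + 26·23 = 603.

603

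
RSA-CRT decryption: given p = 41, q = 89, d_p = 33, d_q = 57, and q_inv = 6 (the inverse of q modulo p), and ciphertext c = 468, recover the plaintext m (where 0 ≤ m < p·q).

m₁ = c^(d_p) mod p: c ≡ 17 (mod 41), and 17^33 mod 41 = 19.
m₂ = c^(d_q) mod q: c ≡ 23 (mod 89), and 23^57 mod 89 = 7.
h = q_inv·(m₁ − m₂) mod p = 6·(19 − 7) mod 41 = 31.
m = m₂ + h·q = 7 + 31·89 = 2766.

2766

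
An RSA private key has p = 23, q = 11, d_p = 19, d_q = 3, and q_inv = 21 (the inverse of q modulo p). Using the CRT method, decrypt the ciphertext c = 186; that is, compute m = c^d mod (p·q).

m₁ = c^(d_p) mod p: c ≡ 2 (mod 23), and 2^19 mod 23 = 3.
m₂ = c^(d_q) mod q: c ≡ 10 (mod 11), and 10^3 mod 11 = 10.
h = q_inv·(m₁ − m₂) mod p = 21·(3 − 10) mod 23 = 14.
m = m₂ + h·q = 10 + 14·11 = 164.

164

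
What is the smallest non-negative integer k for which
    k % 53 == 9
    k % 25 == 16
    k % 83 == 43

The moduli are pairwise coprime; N = 53·25·83 = 109975.
N/53 = 2075; 2075 ≡ 8 (mod 53); 8·20 ≡ 1, so inverse 20.
N/25 = 4399; 4399 ≡ 24 (mod 25); 24·24 ≡ 1, so inverse 24.
N/83 = 1325; 1325 ≡ 80 (mod 83); 80·55 ≡ 1, so inverse 55.
k ≡ 9·2075·20 + 16·4399·24 + 43·1325·55 = 5196341.
5196341 mod 109975 = 27516.

27516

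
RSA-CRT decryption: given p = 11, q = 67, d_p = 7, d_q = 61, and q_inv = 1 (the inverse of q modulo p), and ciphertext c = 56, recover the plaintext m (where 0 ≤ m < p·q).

m₁ = c^(d_p) mod p: c ≡ 1 (mod 11), and 1^7 mod 11 = 1.
m₂ = c^(d_q) mod q: c ≡ 56 (mod 67), and 56^61 mod 67 = 4.
h = q_inv·(m₁ − m₂) mod p = 1·(1 − 4) mod 11 = 8.
m = m₂ + h·q = 4 + 8·67 = 540.

540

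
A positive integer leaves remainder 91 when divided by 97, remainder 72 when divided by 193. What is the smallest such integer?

15126

Combine the congruences pairwise.
From n ≡ 91 (mod 97) write n = 91 + 97t. Substituting into n ≡ 72 (mod 193) gives 97t ≡ 174 (mod 193), and since 97⁻¹ ≡ 2 (mod 193), t ≡ 155. Hence n ≡ 91 + 97·155 = 15126 (mod 18721).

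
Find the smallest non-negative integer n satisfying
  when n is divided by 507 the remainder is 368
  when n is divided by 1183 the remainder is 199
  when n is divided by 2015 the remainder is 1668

Combine the congruences pairwise.
gcd(507, 1183) = 169 and 169 | (199 − 368), so the pair is consistent; merging gives n ≡ 1382 (mod 3549), where 3549 = lcm(507, 1183).
gcd(3549, 2015) = 13 and 13 | (1668 − 1382), so the pair is consistent; merging gives n ≡ 281753 (mod 550095), where 550095 = lcm(3549, 2015).
The solution is unique modulo lcm(507, 1183, 2015) = 550095.

281753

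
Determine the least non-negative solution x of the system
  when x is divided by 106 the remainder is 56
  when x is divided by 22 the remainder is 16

1116

gcd(106, 22) = 2 and 2 | (16 − 56), so the pair is consistent; merging gives x ≡ 1116 (mod 1166), where 1166 = lcm(106, 22).
The solution is unique modulo lcm(106, 22) = 1166.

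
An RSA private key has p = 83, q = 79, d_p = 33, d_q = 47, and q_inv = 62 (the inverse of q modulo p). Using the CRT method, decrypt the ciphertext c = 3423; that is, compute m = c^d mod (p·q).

2706

m₁ = c^(d_p) mod p: c ≡ 20 (mod 83), and 20^33 mod 83 = 50.
m₂ = c^(d_q) mod q: c ≡ 26 (mod 79), and 26^47 mod 79 = 20.
h = q_inv·(m₁ − m₂) mod p = 62·(50 − 20) mod 83 = 34.
m = m₂ + h·q = 20 + 34·79 = 2706.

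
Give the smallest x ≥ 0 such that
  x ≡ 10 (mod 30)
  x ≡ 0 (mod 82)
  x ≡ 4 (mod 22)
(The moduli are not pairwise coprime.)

2050

gcd(30, 82) = 2 and 2 | (0 − 10), so the pair is consistent; merging gives x ≡ 820 (mod 1230), where 1230 = lcm(30, 82).
gcd(1230, 22) = 2 and 2 | (4 − 820), so the pair is consistent; merging gives x ≡ 2050 (mod 13530), where 13530 = lcm(1230, 22).
The solution is unique modulo lcm(30, 82, 22) = 13530.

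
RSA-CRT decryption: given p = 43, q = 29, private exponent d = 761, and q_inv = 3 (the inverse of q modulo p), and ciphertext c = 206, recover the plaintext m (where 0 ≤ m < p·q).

678

d_p = d mod (p−1) = 761 mod 42 = 5; d_q = d mod (q−1) = 5.
m₁ = c^(d_p) mod p: c ≡ 34 (mod 43), and 34^5 mod 43 = 33.
m₂ = c^(d_q) mod q: c ≡ 3 (mod 29), and 3^5 mod 29 = 11.
h = q_inv·(m₁ − m₂) mod p = 3·(33 − 11) mod 43 = 23.
m = m₂ + h·q = 11 + 23·29 = 678.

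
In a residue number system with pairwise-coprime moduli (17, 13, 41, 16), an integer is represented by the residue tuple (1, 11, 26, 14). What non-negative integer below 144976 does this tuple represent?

Combine the congruences pairwise.
From x ≡ 1 (mod 17) write x = 1 + 17t. Substituting into x ≡ 11 (mod 13) gives 17t ≡ 10 (mod 13), and since 4⁻¹ ≡ 10 (mod 13), t ≡ 9. Hence x ≡ 1 + 17·9 = 154 (mod 221).
From x ≡ 154 (mod 221) write x = 154 + 221t. Substituting into x ≡ 26 (mod 41) gives 221t ≡ 36 (mod 41), and since 16⁻¹ ≡ 18 (mod 41), t ≡ 33. Hence x ≡ 154 + 221·33 = 7447 (mod 9061).
From x ≡ 7447 (mod 9061) write x = 7447 + 9061t. Substituting into x ≡ 14 (mod 16) gives 9061t ≡ 7 (mod 16), and since 5⁻¹ ≡ 13 (mod 16), t ≡ 11. Hence x ≡ 7447 + 9061·11 = 107118 (mod 144976).

107118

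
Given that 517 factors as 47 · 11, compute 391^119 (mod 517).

464

Mod 47: 391 ≡ 15; by Fermat, exponent reduces to 119 mod 46 = 27; 15^27 ≡ 41 (mod 47).
Mod 11: 391 ≡ 6; by Fermat, exponent reduces to 119 mod 10 = 9; 6^9 ≡ 2 (mod 11).
Combine by CRT: x ≡ 41 (mod 47), x ≡ 2 (mod 11) ⇒ x ≡ 464 (mod 517).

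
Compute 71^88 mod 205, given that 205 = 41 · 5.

Mod 41: 71 ≡ 30; by Fermat, exponent reduces to 88 mod 40 = 8; 30^8 ≡ 16 (mod 41).
Mod 5: 71 ≡ 1; since 4 | 88, by Fermat 1^88 ≡ 1 (mod 5).
Combine by CRT: x ≡ 16 (mod 41), x ≡ 1 (mod 5) ⇒ x ≡ 16 (mod 205).

16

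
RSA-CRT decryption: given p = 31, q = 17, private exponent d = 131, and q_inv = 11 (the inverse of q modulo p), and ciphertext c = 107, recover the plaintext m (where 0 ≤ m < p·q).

40

d_p = d mod (p−1) = 131 mod 30 = 11; d_q = d mod (q−1) = 3.
m₁ = c^(d_p) mod p: c ≡ 14 (mod 31), and 14^11 mod 31 = 9.
m₂ = c^(d_q) mod q: c ≡ 5 (mod 17), and 5^3 mod 17 = 6.
h = q_inv·(m₁ − m₂) mod p = 11·(9 − 6) mod 31 = 2.
m = m₂ + h·q = 6 + 2·17 = 40.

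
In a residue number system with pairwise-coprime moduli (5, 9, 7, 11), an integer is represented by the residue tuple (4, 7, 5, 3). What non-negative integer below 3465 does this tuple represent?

The moduli are pairwise coprime; N = 5·9·7·11 = 3465.
N/5 = 693; 693 ≡ 3 (mod 5); 3·2 ≡ 1, so inverse 2.
N/9 = 385; 385 ≡ 7 (mod 9); 7·4 ≡ 1, so inverse 4.
N/7 = 495; 495 ≡ 5 (mod 7); 5·3 ≡ 1, so inverse 3.
N/11 = 315; 315 ≡ 7 (mod 11); 7·8 ≡ 1, so inverse 8.
x ≡ 4·693·2 + 7·385·4 + 5·495·3 + 3·315·8 = 31309.
31309 mod 3465 = 124.

124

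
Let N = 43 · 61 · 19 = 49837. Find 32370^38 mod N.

Mod 43: 32370 ≡ 34; 34^38 ≡ 31 (mod 43).
Mod 61: 32370 ≡ 40; 40^38 ≡ 14 (mod 61).
Mod 19: 32370 ≡ 13; by Fermat, exponent reduces to 38 mod 18 = 2; 13^2 ≡ 17 (mod 19).
Combine by CRT: x ≡ 31 (mod 43), x ≡ 14 (mod 61), x ≡ 17 (mod 19) ⇒ x ≡ 22950 (mod 49837).

22950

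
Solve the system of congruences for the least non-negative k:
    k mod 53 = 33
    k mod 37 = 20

From k ≡ 33 (mod 53) write k = 33 + 53t. Substituting into k ≡ 20 (mod 37) gives 53t ≡ 24 (mod 37), and since 16⁻¹ ≡ 7 (mod 37), t ≡ 20. Hence k ≡ 33 + 53·20 = 1093 (mod 1961).

1093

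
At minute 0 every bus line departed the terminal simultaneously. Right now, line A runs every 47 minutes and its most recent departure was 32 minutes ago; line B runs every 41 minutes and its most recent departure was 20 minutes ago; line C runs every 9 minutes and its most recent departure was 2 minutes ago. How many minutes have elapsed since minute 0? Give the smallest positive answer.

1865

The moduli are pairwise coprime; N = 47·41·9 = 17343.
N/47 = 369; 369 ≡ 40 (mod 47); 40·20 ≡ 1, so inverse 20.
N/41 = 423; 423 ≡ 13 (mod 41); 13·19 ≡ 1, so inverse 19.
N/9 = 1927; 1927 ≡ 1 (mod 9), inverse 1.
t ≡ 32·369·20 + 20·423·19 + 2·1927·1 = 400754.
400754 mod 17343 = 1865.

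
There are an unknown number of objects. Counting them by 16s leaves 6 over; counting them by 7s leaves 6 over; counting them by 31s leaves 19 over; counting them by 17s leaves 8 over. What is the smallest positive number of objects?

The moduli are pairwise coprime; M = 16·7·31·17 = 59024.
M/16 = 3689; 3689 ≡ 9 (mod 16); 9·9 ≡ 1, so inverse 9.
M/7 = 8432; 8432 ≡ 4 (mod 7); 4·2 ≡ 1, so inverse 2.
M/31 = 1904; 1904 ≡ 13 (mod 31); 13·12 ≡ 1, so inverse 12.
M/17 = 3472; 3472 ≡ 4 (mod 17); 4·13 ≡ 1, so inverse 13.
N ≡ 6·3689·9 + 6·8432·2 + 19·1904·12 + 8·3472·13 = 1095590.
1095590 mod 59024 = 33158.

33158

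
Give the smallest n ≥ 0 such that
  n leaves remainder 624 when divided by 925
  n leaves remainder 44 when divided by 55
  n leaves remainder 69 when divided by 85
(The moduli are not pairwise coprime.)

44099

Combine the congruences pairwise.
gcd(925, 55) = 5 and 5 | (44 − 624), so the pair is consistent; merging gives n ≡ 3399 (mod 10175), where 10175 = lcm(925, 55).
gcd(10175, 85) = 5 and 5 | (69 − 3399), so the pair is consistent; merging gives n ≡ 44099 (mod 172975), where 172975 = lcm(10175, 85).
The solution is unique modulo lcm(925, 55, 85) = 172975.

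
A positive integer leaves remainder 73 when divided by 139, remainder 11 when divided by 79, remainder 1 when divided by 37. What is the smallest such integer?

160618

The moduli are pairwise coprime; M = 139·79·37 = 406297.
M/139 = 2923; 2923 ≡ 4 (mod 139); 4·35 ≡ 1, so inverse 35.
M/79 = 5143; 5143 ≡ 8 (mod 79); 8·10 ≡ 1, so inverse 10.
M/37 = 10981; 10981 ≡ 29 (mod 37); 29·23 ≡ 1, so inverse 23.
n ≡ 73·2923·35 + 11·5143·10 + 1·10981·23 = 8286558.
8286558 mod 406297 = 160618.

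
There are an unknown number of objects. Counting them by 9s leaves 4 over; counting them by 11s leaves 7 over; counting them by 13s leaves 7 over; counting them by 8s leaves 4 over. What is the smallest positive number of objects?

436

The moduli are pairwise coprime; M = 9·11·13·8 = 10296.
M/9 = 1144; 1144 ≡ 1 (mod 9), inverse 1.
M/11 = 936; 936 ≡ 1 (mod 11), inverse 1.
M/13 = 792; 792 ≡ 12 (mod 13); 12·12 ≡ 1, so inverse 12.
M/8 = 1287; 1287 ≡ 7 (mod 8); 7·7 ≡ 1, so inverse 7.
N ≡ 4·1144·1 + 7·936·1 + 7·792·12 + 4·1287·7 = 113692.
113692 mod 10296 = 436.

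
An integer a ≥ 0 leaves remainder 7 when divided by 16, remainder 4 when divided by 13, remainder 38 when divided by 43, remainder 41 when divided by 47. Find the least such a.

From a ≡ 7 (mod 16) write a = 7 + 16t. Substituting into a ≡ 4 (mod 13) gives 16t ≡ 10 (mod 13), and since 3⁻¹ ≡ 9 (mod 13), t ≡ 12. Hence a ≡ 7 + 16·12 = 199 (mod 208).
From a ≡ 199 (mod 208) write a = 199 + 208t. Substituting into a ≡ 38 (mod 43) gives 208t ≡ 11 (mod 43), and since 36⁻¹ ≡ 6 (mod 43), t ≡ 23. Hence a ≡ 199 + 208·23 = 4983 (mod 8944).
From a ≡ 4983 (mod 8944) write a = 4983 + 8944t. Substituting into a ≡ 41 (mod 47) gives 8944t ≡ 40 (mod 47), and since 14⁻¹ ≡ 37 (mod 47), t ≡ 23. Hence a ≡ 4983 + 8944·23 = 210695 (mod 420368).

210695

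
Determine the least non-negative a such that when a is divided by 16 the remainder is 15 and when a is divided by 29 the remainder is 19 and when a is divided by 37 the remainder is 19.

12895

The moduli are pairwise coprime; N = 16·29·37 = 17168.
N/16 = 1073; 1073 ≡ 1 (mod 16), inverse 1.
N/29 = 592; 592 ≡ 12 (mod 29); 12·17 ≡ 1, so inverse 17.
N/37 = 464; 464 ≡ 20 (mod 37); 20·13 ≡ 1, so inverse 13.
a ≡ 15·1073·1 + 19·592·17 + 19·464·13 = 321919.
321919 mod 17168 = 12895.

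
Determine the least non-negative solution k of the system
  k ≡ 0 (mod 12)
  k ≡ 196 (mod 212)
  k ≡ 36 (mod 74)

gcd(12, 212) = 4 and 4 | (196 − 0), so the pair is consistent; merging gives k ≡ 408 (mod 636), where 636 = lcm(12, 212).
gcd(636, 74) = 2 and 2 | (36 − 408), so the pair is consistent; merging gives k ≡ 3588 (mod 23532), where 23532 = lcm(636, 74).
The solution is unique modulo lcm(12, 212, 74) = 23532.

3588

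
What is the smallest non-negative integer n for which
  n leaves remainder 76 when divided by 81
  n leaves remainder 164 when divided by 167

Combine the congruences pairwise.
From n ≡ 76 (mod 81) write n = 76 + 81t. Substituting into n ≡ 164 (mod 167) gives 81t ≡ 88 (mod 167), and since 81⁻¹ ≡ 33 (mod 167), t ≡ 65. Hence n ≡ 76 + 81·65 = 5341 (mod 13527).

5341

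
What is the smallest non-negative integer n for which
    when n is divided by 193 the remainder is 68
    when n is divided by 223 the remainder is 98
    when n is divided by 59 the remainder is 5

The moduli are pairwise coprime; M = 193·223·59 = 2539301.
M/193 = 13157; 13157 ≡ 33 (mod 193); 33·117 ≡ 1, so inverse 117.
M/223 = 11387; 11387 ≡ 14 (mod 223); 14·16 ≡ 1, so inverse 16.
M/59 = 43039; 43039 ≡ 28 (mod 59); 28·19 ≡ 1, so inverse 19.
n ≡ 68·13157·117 + 98·11387·16 + 5·43039·19 = 126620613.
126620613 mod 2539301 = 2194864.

2194864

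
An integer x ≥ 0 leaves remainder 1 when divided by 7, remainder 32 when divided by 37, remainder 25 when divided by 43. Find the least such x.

Combine the congruences pairwise.
From x ≡ 1 (mod 7) write x = 1 + 7t. Substituting into x ≡ 32 (mod 37) gives 7t ≡ 31 (mod 37), and since 7⁻¹ ≡ 16 (mod 37), t ≡ 15. Hence x ≡ 1 + 7·15 = 106 (mod 259).
From x ≡ 106 (mod 259) write x = 106 + 259t. Substituting into x ≡ 25 (mod 43) gives 259t ≡ 5 (mod 43), and since 1⁻¹ ≡ 1 (mod 43), t ≡ 5. Hence x ≡ 106 + 259·5 = 1401 (mod 11137).

1401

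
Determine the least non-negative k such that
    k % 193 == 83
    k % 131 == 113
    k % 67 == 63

1558751

From k ≡ 83 (mod 193) write k = 83 + 193t. Substituting into k ≡ 113 (mod 131) gives 193t ≡ 30 (mod 131), and since 62⁻¹ ≡ 112 (mod 131), t ≡ 85. Hence k ≡ 83 + 193·85 = 16488 (mod 25283).
From k ≡ 16488 (mod 25283) write k = 16488 + 25283t. Substituting into k ≡ 63 (mod 67) gives 25283t ≡ 57 (mod 67), and since 24⁻¹ ≡ 14 (mod 67), t ≡ 61. Hence k ≡ 16488 + 25283·61 = 1558751 (mod 1693961).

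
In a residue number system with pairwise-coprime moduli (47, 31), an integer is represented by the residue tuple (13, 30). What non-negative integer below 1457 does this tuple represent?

154

From x ≡ 13 (mod 47) write x = 13 + 47t. Substituting into x ≡ 30 (mod 31) gives 47t ≡ 17 (mod 31), and since 16⁻¹ ≡ 2 (mod 31), t ≡ 3. Hence x ≡ 13 + 47·3 = 154 (mod 1457).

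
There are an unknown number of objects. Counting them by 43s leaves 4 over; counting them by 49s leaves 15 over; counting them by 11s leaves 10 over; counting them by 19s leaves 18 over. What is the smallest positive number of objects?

From N ≡ 4 (mod 43) write N = 4 + 43t. Substituting into N ≡ 15 (mod 49) gives 43t ≡ 11 (mod 49), and since 43⁻¹ ≡ 8 (mod 49), t ≡ 39. Hence N ≡ 4 + 43·39 = 1681 (mod 2107).
From N ≡ 1681 (mod 2107) write N = 1681 + 2107t. Substituting into N ≡ 10 (mod 11) gives 2107t ≡ 1 (mod 11), and since 6⁻¹ ≡ 2 (mod 11), t ≡ 2. Hence N ≡ 1681 + 2107·2 = 5895 (mod 23177).
From N ≡ 5895 (mod 23177) write N = 5895 + 23177t. Substituting into N ≡ 18 (mod 19) gives 23177t ≡ 13 (mod 19), and since 16⁻¹ ≡ 6 (mod 19), t ≡ 2. Hence N ≡ 5895 + 23177·2 = 52249 (mod 440363).

52249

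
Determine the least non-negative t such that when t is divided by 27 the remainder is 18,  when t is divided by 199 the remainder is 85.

4662

Combine the congruences pairwise.
From t ≡ 18 (mod 27) write t = 18 + 27s. Substituting into t ≡ 85 (mod 199) gives 27s ≡ 67 (mod 199), and since 27⁻¹ ≡ 59 (mod 199), s ≡ 172. Hence t ≡ 18 + 27·172 = 4662 (mod 5373).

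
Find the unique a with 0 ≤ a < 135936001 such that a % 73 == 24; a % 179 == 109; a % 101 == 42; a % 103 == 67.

87025076

The moduli are pairwise coprime; N = 73·179·101·103 = 135936001.
N/73 = 1862137; 1862137 ≡ 53 (mod 73); 53·62 ≡ 1, so inverse 62.
N/179 = 759419; 759419 ≡ 101 (mod 179); 101·39 ≡ 1, so inverse 39.
N/101 = 1345901; 1345901 ≡ 76 (mod 101); 76·4 ≡ 1, so inverse 4.
N/103 = 1319767; 1319767 ≡ 28 (mod 103); 28·92 ≡ 1, so inverse 92.
a ≡ 24·1862137·62 + 109·759419·39 + 42·1345901·4 + 67·1319767·92 = 14360305181.
14360305181 mod 135936001 = 87025076.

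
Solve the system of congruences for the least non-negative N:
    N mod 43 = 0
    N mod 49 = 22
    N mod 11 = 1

11782

The moduli are pairwise coprime; M = 43·49·11 = 23177.
M/43 = 539; 539 ≡ 23 (mod 43); 23·15 ≡ 1, so inverse 15.
M/49 = 473; 473 ≡ 32 (mod 49); 32·23 ≡ 1, so inverse 23.
M/11 = 2107; 2107 ≡ 6 (mod 11); 6·2 ≡ 1, so inverse 2.
N ≡ 0·539·15 + 22·473·23 + 1·2107·2 = 243552.
243552 mod 23177 = 11782.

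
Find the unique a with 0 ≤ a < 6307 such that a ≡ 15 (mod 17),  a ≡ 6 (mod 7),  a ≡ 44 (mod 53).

6033

The moduli are pairwise coprime; N = 17·7·53 = 6307.
N/17 = 371; 371 ≡ 14 (mod 17); 14·11 ≡ 1, so inverse 11.
N/7 = 901; 901 ≡ 5 (mod 7); 5·3 ≡ 1, so inverse 3.
N/53 = 119; 119 ≡ 13 (mod 53); 13·49 ≡ 1, so inverse 49.
a ≡ 15·371·11 + 6·901·3 + 44·119·49 = 333997.
333997 mod 6307 = 6033.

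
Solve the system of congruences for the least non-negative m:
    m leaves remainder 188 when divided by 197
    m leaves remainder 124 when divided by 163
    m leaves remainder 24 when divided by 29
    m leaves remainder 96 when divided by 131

119889069

From m ≡ 188 (mod 197) write m = 188 + 197t. Substituting into m ≡ 124 (mod 163) gives 197t ≡ 99 (mod 163), and since 34⁻¹ ≡ 24 (mod 163), t ≡ 94. Hence m ≡ 188 + 197·94 = 18706 (mod 32111).
From m ≡ 18706 (mod 32111) write m = 18706 + 32111t. Substituting into m ≡ 24 (mod 29) gives 32111t ≡ 23 (mod 29), and since 8⁻¹ ≡ 11 (mod 29), t ≡ 21. Hence m ≡ 18706 + 32111·21 = 693037 (mod 931219).
From m ≡ 693037 (mod 931219) write m = 693037 + 931219t. Substituting into m ≡ 96 (mod 131) gives 931219t ≡ 49 (mod 131), and since 71⁻¹ ≡ 24 (mod 131), t ≡ 128. Hence m ≡ 693037 + 931219·128 = 119889069 (mod 121989689).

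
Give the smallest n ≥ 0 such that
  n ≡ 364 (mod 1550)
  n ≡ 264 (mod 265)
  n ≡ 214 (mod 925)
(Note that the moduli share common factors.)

Combine the congruences pairwise.
gcd(1550, 265) = 5 and 5 | (264 − 364), so the pair is consistent; merging gives n ≡ 45314 (mod 82150), where 82150 = lcm(1550, 265).
gcd(82150, 925) = 25 and 25 | (214 − 45314), so the pair is consistent; merging gives n ≡ 373914 (mod 3039550), where 3039550 = lcm(82150, 925).
The solution is unique modulo lcm(1550, 265, 925) = 3039550.

373914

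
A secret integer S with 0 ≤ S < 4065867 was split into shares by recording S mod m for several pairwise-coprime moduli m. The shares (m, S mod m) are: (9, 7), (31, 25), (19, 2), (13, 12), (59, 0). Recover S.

2557060

From S ≡ 7 (mod 9) write S = 7 + 9t. Substituting into S ≡ 25 (mod 31) gives 9t ≡ 18 (mod 31), and since 9⁻¹ ≡ 7 (mod 31), t ≡ 2. Hence S ≡ 7 + 9·2 = 25 (mod 279).
From S ≡ 25 (mod 279) write S = 25 + 279t. Substituting into S ≡ 2 (mod 19) gives 279t ≡ 15 (mod 19), and since 13⁻¹ ≡ 3 (mod 19), t ≡ 7. Hence S ≡ 25 + 279·7 = 1978 (mod 5301).
From S ≡ 1978 (mod 5301) write S = 1978 + 5301t. Substituting into S ≡ 12 (mod 13) gives 5301t ≡ 10 (mod 13), and since 10⁻¹ ≡ 4 (mod 13), t ≡ 1. Hence S ≡ 1978 + 5301·1 = 7279 (mod 68913).
From S ≡ 7279 (mod 68913) write S = 7279 + 68913t. Substituting into S ≡ 0 (mod 59) gives 68913t ≡ 37 (mod 59), and since 1⁻¹ ≡ 1 (mod 59), t ≡ 37. Hence S ≡ 7279 + 68913·37 = 2557060 (mod 4065867).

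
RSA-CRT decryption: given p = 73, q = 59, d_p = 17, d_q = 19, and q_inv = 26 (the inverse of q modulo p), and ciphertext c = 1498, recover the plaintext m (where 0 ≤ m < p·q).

m₁ = c^(d_p) mod p: c ≡ 38 (mod 73), and 38^17 mod 73 = 48.
m₂ = c^(d_q) mod q: c ≡ 23 (mod 59), and 23^19 mod 59 = 24.
h = q_inv·(m₁ − m₂) mod p = 26·(48 − 24) mod 73 = 40.
m = m₂ + h·q = 24 + 40·59 = 2384.

2384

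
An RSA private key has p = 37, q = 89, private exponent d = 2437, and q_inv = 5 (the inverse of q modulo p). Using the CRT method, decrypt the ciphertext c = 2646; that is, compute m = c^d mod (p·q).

d_p = d mod (p−1) = 2437 mod 36 = 25; d_q = d mod (q−1) = 61.
m₁ = c^(d_p) mod p: c ≡ 19 (mod 37), and 19^25 mod 37 = 13.
m₂ = c^(d_q) mod q: c ≡ 65 (mod 89), and 65^61 mod 89 = 56.
h = q_inv·(m₁ − m₂) mod p = 5·(13 − 56) mod 37 = 7.
m = m₂ + h·q = 56 + 7·89 = 679.

679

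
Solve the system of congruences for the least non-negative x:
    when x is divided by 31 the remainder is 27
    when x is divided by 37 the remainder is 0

740

From x ≡ 27 (mod 31) write x = 27 + 31t. Substituting into x ≡ 0 (mod 37) gives 31t ≡ 10 (mod 37), and since 31⁻¹ ≡ 6 (mod 37), t ≡ 23. Hence x ≡ 27 + 31·23 = 740 (mod 1147).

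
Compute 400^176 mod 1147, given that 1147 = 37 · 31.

Mod 37: 400 ≡ 30; by Fermat, exponent reduces to 176 mod 36 = 32; 30^32 ≡ 9 (mod 37).
Mod 31: 400 ≡ 28; by Fermat, exponent reduces to 176 mod 30 = 26; 28^26 ≡ 18 (mod 31).
Combine by CRT: x ≡ 9 (mod 37), x ≡ 18 (mod 31) ⇒ x ≡ 638 (mod 1147).

638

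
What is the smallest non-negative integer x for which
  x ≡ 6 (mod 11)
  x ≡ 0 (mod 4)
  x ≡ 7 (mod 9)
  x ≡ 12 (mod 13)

The moduli are pairwise coprime; N = 11·4·9·13 = 5148.
N/11 = 468; 468 ≡ 6 (mod 11); 6·2 ≡ 1, so inverse 2.
N/4 = 1287; 1287 ≡ 3 (mod 4); 3·3 ≡ 1, so inverse 3.
N/9 = 572; 572 ≡ 5 (mod 9); 5·2 ≡ 1, so inverse 2.
N/13 = 396; 396 ≡ 6 (mod 13); 6·11 ≡ 1, so inverse 11.
x ≡ 6·468·2 + 0·1287·3 + 7·572·2 + 12·396·11 = 65896.
65896 mod 5148 = 4120.

4120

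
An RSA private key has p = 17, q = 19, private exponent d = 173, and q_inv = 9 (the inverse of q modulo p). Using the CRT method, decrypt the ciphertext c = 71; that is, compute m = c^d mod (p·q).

165

d_p = d mod (p−1) = 173 mod 16 = 13; d_q = d mod (q−1) = 11.
m₁ = c^(d_p) mod p: c ≡ 3 (mod 17), and 3^13 mod 17 = 12.
m₂ = c^(d_q) mod q: c ≡ 14 (mod 19), and 14^11 mod 19 = 13.
h = q_inv·(m₁ − m₂) mod p = 9·(12 − 13) mod 17 = 8.
m = m₂ + h·q = 13 + 8·19 = 165.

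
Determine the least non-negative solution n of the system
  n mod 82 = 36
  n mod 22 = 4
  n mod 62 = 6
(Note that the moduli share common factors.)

gcd(82, 22) = 2 and 2 | (4 − 36), so the pair is consistent; merging gives n ≡ 774 (mod 902), where 902 = lcm(82, 22).
gcd(902, 62) = 2 and 2 | (6 − 774), so the pair is consistent; merging gives n ≡ 21520 (mod 27962), where 27962 = lcm(902, 62).
The solution is unique modulo lcm(82, 22, 62) = 27962.

21520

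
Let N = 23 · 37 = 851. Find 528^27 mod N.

Mod 23: 528 ≡ 22; by Fermat, exponent reduces to 27 mod 22 = 5; 22^5 ≡ 22 (mod 23).
Mod 37: 528 ≡ 10; 10^27 ≡ 1 (mod 37).
Combine by CRT: x ≡ 22 (mod 23), x ≡ 1 (mod 37) ⇒ x ≡ 482 (mod 851).

482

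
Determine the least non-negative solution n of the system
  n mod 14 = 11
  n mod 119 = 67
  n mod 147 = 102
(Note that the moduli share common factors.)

gcd(14, 119) = 7 and 7 | (67 − 11), so the pair is consistent; merging gives n ≡ 67 (mod 238), where 238 = lcm(14, 119).
gcd(238, 147) = 7 and 7 | (102 − 67), so the pair is consistent; merging gives n ≡ 543 (mod 4998), where 4998 = lcm(238, 147).
The solution is unique modulo lcm(14, 119, 147) = 4998.

543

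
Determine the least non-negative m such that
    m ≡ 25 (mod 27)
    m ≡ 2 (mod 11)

From m ≡ 25 (mod 27) write m = 25 + 27t. Substituting into m ≡ 2 (mod 11) gives 27t ≡ 10 (mod 11), and since 5⁻¹ ≡ 9 (mod 11), t ≡ 2. Hence m ≡ 25 + 27·2 = 79 (mod 297).

79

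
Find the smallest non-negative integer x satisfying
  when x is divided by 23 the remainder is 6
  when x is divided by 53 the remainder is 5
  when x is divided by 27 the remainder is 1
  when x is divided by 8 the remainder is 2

The moduli are pairwise coprime; N = 23·53·27·8 = 263304.
N/23 = 11448; 11448 ≡ 17 (mod 23); 17·19 ≡ 1, so inverse 19.
N/53 = 4968; 4968 ≡ 39 (mod 53); 39·34 ≡ 1, so inverse 34.
N/27 = 9752; 9752 ≡ 5 (mod 27); 5·11 ≡ 1, so inverse 11.
N/8 = 32913; 32913 ≡ 1 (mod 8), inverse 1.
x ≡ 6·11448·19 + 5·4968·34 + 1·9752·11 + 2·32913·1 = 2322730.
2322730 mod 263304 = 216298.

216298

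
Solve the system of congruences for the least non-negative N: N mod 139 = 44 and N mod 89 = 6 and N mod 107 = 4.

From N ≡ 44 (mod 139) write N = 44 + 139t. Substituting into N ≡ 6 (mod 89) gives 139t ≡ 51 (mod 89), and since 50⁻¹ ≡ 73 (mod 89), t ≡ 74. Hence N ≡ 44 + 139·74 = 10330 (mod 12371).
From N ≡ 10330 (mod 12371) write N = 10330 + 12371t. Substituting into N ≡ 4 (mod 107) gives 12371t ≡ 53 (mod 107), and since 66⁻¹ ≡ 60 (mod 107), t ≡ 77. Hence N ≡ 10330 + 12371·77 = 962897 (mod 1323697).

962897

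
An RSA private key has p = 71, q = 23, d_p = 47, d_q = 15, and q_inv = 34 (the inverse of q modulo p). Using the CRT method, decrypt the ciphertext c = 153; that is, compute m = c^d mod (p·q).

1240

m₁ = c^(d_p) mod p: c ≡ 11 (mod 71), and 11^47 mod 71 = 33.
m₂ = c^(d_q) mod q: c ≡ 15 (mod 23), and 15^15 mod 23 = 21.
h = q_inv·(m₁ − m₂) mod p = 34·(33 − 21) mod 71 = 53.
m = m₂ + h·q = 21 + 53·23 = 1240.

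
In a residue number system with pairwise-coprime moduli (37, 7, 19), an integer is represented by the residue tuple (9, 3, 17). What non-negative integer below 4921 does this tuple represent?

The moduli are pairwise coprime; N = 37·7·19 = 4921.
N/37 = 133; 133 ≡ 22 (mod 37); 22·32 ≡ 1, so inverse 32.
N/7 = 703; 703 ≡ 3 (mod 7); 3·5 ≡ 1, so inverse 5.
N/19 = 259; 259 ≡ 12 (mod 19); 12·8 ≡ 1, so inverse 8.
x ≡ 9·133·32 + 3·703·5 + 17·259·8 = 84073.
84073 mod 4921 = 416.

416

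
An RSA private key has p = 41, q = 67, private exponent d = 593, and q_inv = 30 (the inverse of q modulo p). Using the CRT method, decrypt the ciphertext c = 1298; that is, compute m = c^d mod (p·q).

1667

d_p = d mod (p−1) = 593 mod 40 = 33; d_q = d mod (q−1) = 65.
m₁ = c^(d_p) mod p: c ≡ 27 (mod 41), and 27^33 mod 41 = 27.
m₂ = c^(d_q) mod q: c ≡ 25 (mod 67), and 25^65 mod 67 = 59.
h = q_inv·(m₁ − m₂) mod p = 30·(27 − 59) mod 41 = 24.
m = m₂ + h·q = 59 + 24·67 = 1667.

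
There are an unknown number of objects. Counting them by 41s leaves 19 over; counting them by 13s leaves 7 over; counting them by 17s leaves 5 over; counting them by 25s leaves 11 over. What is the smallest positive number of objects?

98911

The moduli are pairwise coprime; M = 41·13·17·25 = 226525.
M/41 = 5525; 5525 ≡ 31 (mod 41); 31·4 ≡ 1, so inverse 4.
M/13 = 17425; 17425 ≡ 5 (mod 13); 5·8 ≡ 1, so inverse 8.
M/17 = 13325; 13325 ≡ 14 (mod 17); 14·11 ≡ 1, so inverse 11.
M/25 = 9061; 9061 ≡ 11 (mod 25); 11·16 ≡ 1, so inverse 16.
N ≡ 19·5525·4 + 7·17425·8 + 5·13325·11 + 11·9061·16 = 3723311.
3723311 mod 226525 = 98911.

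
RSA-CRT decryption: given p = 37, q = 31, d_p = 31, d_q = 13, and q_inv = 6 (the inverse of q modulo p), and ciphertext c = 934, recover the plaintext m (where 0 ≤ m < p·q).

715

m₁ = c^(d_p) mod p: c ≡ 9 (mod 37), and 9^31 mod 37 = 12.
m₂ = c^(d_q) mod q: c ≡ 4 (mod 31), and 4^13 mod 31 = 2.
h = q_inv·(m₁ − m₂) mod p = 6·(12 − 2) mod 37 = 23.
m = m₂ + h·q = 2 + 23·31 = 715.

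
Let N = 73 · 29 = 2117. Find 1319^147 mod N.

563

Mod 73: 1319 ≡ 5; by Fermat, exponent reduces to 147 mod 72 = 3; 5^3 ≡ 52 (mod 73).
Mod 29: 1319 ≡ 14; by Fermat, exponent reduces to 147 mod 28 = 7; 14^7 ≡ 12 (mod 29).
Combine by CRT: x ≡ 52 (mod 73), x ≡ 12 (mod 29) ⇒ x ≡ 563 (mod 2117).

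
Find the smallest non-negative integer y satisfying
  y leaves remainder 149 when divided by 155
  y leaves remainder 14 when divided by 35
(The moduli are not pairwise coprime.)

gcd(155, 35) = 5 and 5 | (14 − 149), so the pair is consistent; merging gives y ≡ 924 (mod 1085), where 1085 = lcm(155, 35).
The solution is unique modulo lcm(155, 35) = 1085.

924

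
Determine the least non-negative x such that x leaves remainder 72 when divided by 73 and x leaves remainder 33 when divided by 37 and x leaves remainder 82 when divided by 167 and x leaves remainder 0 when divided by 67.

23334157

The moduli are pairwise coprime; N = 73·37·167·67 = 30221489.
N/73 = 413993; 413993 ≡ 10 (mod 73); 10·22 ≡ 1, so inverse 22.
N/37 = 816797; 816797 ≡ 22 (mod 37); 22·32 ≡ 1, so inverse 32.
N/167 = 180967; 180967 ≡ 106 (mod 167); 106·52 ≡ 1, so inverse 52.
N/67 = 451067; 451067 ≡ 23 (mod 67); 23·35 ≡ 1, so inverse 35.
x ≡ 72·413993·22 + 33·816797·32 + 82·180967·52 + 0·451067·35 = 2289945832.
2289945832 mod 30221489 = 23334157.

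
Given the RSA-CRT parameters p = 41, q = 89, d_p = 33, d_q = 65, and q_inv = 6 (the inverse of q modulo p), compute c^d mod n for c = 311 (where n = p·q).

m₁ = c^(d_p) mod p: c ≡ 24 (mod 41), and 24^33 mod 41 = 22.
m₂ = c^(d_q) mod q: c ≡ 44 (mod 89), and 44^65 mod 89 = 87.
h = q_inv·(m₁ − m₂) mod p = 6·(22 − 87) mod 41 = 20.
m = m₂ + h·q = 87 + 20·89 = 1867.

1867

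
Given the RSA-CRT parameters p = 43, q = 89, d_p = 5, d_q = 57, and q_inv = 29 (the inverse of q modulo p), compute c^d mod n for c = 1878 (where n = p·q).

m₁ = c^(d_p) mod p: c ≡ 29 (mod 43), and 29^5 mod 43 = 20.
m₂ = c^(d_q) mod q: c ≡ 9 (mod 89), and 9^57 mod 89 = 84.
h = q_inv·(m₁ − m₂) mod p = 29·(20 − 84) mod 43 = 36.
m = m₂ + h·q = 84 + 36·89 = 3288.

3288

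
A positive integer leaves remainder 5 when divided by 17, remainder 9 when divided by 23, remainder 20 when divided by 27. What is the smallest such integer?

The moduli are pairwise coprime; N = 17·23·27 = 10557.
N/17 = 621; 621 ≡ 9 (mod 17); 9·2 ≡ 1, so inverse 2.
N/23 = 459; 459 ≡ 22 (mod 23); 22·22 ≡ 1, so inverse 22.
N/27 = 391; 391 ≡ 13 (mod 27); 13·25 ≡ 1, so inverse 25.
a ≡ 5·621·2 + 9·459·22 + 20·391·25 = 292592.
292592 mod 10557 = 7553.

7553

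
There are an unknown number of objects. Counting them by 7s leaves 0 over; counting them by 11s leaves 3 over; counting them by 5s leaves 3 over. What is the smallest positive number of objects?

From N ≡ 0 (mod 7) write N = 0 + 7t. Substituting into N ≡ 3 (mod 11) gives 7t ≡ 3 (mod 11), and since 7⁻¹ ≡ 8 (mod 11), t ≡ 2. Hence N ≡ 0 + 7·2 = 14 (mod 77).
From N ≡ 14 (mod 77) write N = 14 + 77t. Substituting into N ≡ 3 (mod 5) gives 77t ≡ 4 (mod 5), and since 2⁻¹ ≡ 3 (mod 5), t ≡ 2. Hence N ≡ 14 + 77·2 = 168 (mod 385).

168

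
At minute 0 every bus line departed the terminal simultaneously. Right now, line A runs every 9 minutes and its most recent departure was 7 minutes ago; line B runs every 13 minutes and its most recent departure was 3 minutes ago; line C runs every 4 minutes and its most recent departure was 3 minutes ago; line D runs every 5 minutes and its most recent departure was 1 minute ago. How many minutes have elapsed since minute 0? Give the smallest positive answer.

The moduli are pairwise coprime; N = 9·13·4·5 = 2340.
N/9 = 260; 260 ≡ 8 (mod 9); 8·8 ≡ 1, so inverse 8.
N/13 = 180; 180 ≡ 11 (mod 13); 11·6 ≡ 1, so inverse 6.
N/4 = 585; 585 ≡ 1 (mod 4), inverse 1.
N/5 = 468; 468 ≡ 3 (mod 5); 3·2 ≡ 1, so inverse 2.
t ≡ 7·260·8 + 3·180·6 + 3·585·1 + 1·468·2 = 20491.
20491 mod 2340 = 1771.

1771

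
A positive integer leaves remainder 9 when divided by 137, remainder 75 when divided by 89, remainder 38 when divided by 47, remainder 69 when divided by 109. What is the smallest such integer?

Combine the congruences pairwise.
From n ≡ 9 (mod 137) write n = 9 + 137t. Substituting into n ≡ 75 (mod 89) gives 137t ≡ 66 (mod 89), and since 48⁻¹ ≡ 13 (mod 89), t ≡ 57. Hence n ≡ 9 + 137·57 = 7818 (mod 12193).
From n ≡ 7818 (mod 12193) write n = 7818 + 12193t. Substituting into n ≡ 38 (mod 47) gives 12193t ≡ 22 (mod 47), and since 20⁻¹ ≡ 40 (mod 47), t ≡ 34. Hence n ≡ 7818 + 12193·34 = 422380 (mod 573071).
From n ≡ 422380 (mod 573071) write n = 422380 + 573071t. Substituting into n ≡ 69 (mod 109) gives 573071t ≡ 64 (mod 109), and since 58⁻¹ ≡ 47 (mod 109), t ≡ 65. Hence n ≡ 422380 + 573071·65 = 37671995 (mod 62464739).

37671995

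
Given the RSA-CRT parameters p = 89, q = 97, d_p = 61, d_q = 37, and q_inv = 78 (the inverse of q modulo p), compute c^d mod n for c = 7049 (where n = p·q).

2838

m₁ = c^(d_p) mod p: c ≡ 18 (mod 89), and 18^61 mod 89 = 79.
m₂ = c^(d_q) mod q: c ≡ 65 (mod 97), and 65^37 mod 97 = 25.
h = q_inv·(m₁ − m₂) mod p = 78·(79 − 25) mod 89 = 29.
m = m₂ + h·q = 25 + 29·97 = 2838.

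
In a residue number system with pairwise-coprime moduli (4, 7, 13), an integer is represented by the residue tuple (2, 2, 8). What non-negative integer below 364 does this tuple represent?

86

Combine the congruences pairwise.
From x ≡ 2 (mod 4) write x = 2 + 4t. Substituting into x ≡ 2 (mod 7) gives 4t ≡ 0 (mod 7), and since 4⁻¹ ≡ 2 (mod 7), t ≡ 0. Hence x ≡ 2 + 4·0 = 2 (mod 28).
From x ≡ 2 (mod 28) write x = 2 + 28t. Substituting into x ≡ 8 (mod 13) gives 28t ≡ 6 (mod 13), and since 2⁻¹ ≡ 7 (mod 13), t ≡ 3. Hence x ≡ 2 + 28·3 = 86 (mod 364).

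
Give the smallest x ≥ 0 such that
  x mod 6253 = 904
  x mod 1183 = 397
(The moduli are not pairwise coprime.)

gcd(6253, 1183) = 169 and 169 | (397 − 904), so the pair is consistent; merging gives x ≡ 13410 (mod 43771), where 43771 = lcm(6253, 1183).
The solution is unique modulo lcm(6253, 1183) = 43771.

13410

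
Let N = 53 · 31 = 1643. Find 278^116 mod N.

Mod 53: 278 ≡ 13; by Fermat, exponent reduces to 116 mod 52 = 12; 13^12 ≡ 49 (mod 53).
Mod 31: 278 ≡ 30; by Fermat, exponent reduces to 116 mod 30 = 26; 30^26 ≡ 1 (mod 31).
Combine by CRT: x ≡ 49 (mod 53), x ≡ 1 (mod 31) ⇒ x ≡ 1427 (mod 1643).

1427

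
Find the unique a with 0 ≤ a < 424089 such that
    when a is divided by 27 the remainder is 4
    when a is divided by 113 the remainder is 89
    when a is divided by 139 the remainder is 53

The moduli are pairwise coprime; N = 27·113·139 = 424089.
N/27 = 15707; 15707 ≡ 20 (mod 27); 20·23 ≡ 1, so inverse 23.
N/113 = 3753; 3753 ≡ 24 (mod 113); 24·33 ≡ 1, so inverse 33.
N/139 = 3051; 3051 ≡ 132 (mod 139); 132·119 ≡ 1, so inverse 119.
a ≡ 4·15707·23 + 89·3753·33 + 53·3051·119 = 31710262.
31710262 mod 424089 = 327676.

327676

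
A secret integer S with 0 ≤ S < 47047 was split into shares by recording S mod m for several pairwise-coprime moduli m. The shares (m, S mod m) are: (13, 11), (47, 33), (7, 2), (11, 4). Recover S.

The moduli are pairwise coprime; N = 13·47·7·11 = 47047.
N/13 = 3619; 3619 ≡ 5 (mod 13); 5·8 ≡ 1, so inverse 8.
N/47 = 1001; 1001 ≡ 14 (mod 47); 14·37 ≡ 1, so inverse 37.
N/7 = 6721; 6721 ≡ 1 (mod 7), inverse 1.
N/11 = 4277; 4277 ≡ 9 (mod 11); 9·5 ≡ 1, so inverse 5.
S ≡ 11·3619·8 + 33·1001·37 + 2·6721·1 + 4·4277·5 = 1639675.
1639675 mod 47047 = 40077.

40077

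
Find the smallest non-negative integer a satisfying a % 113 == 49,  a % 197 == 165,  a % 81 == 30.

The moduli are pairwise coprime; N = 113·197·81 = 1803141.
N/113 = 15957; 15957 ≡ 24 (mod 113); 24·33 ≡ 1, so inverse 33.
N/197 = 9153; 9153 ≡ 91 (mod 197); 91·13 ≡ 1, so inverse 13.
N/81 = 22261; 22261 ≡ 67 (mod 81); 67·52 ≡ 1, so inverse 52.
a ≡ 49·15957·33 + 165·9153·13 + 30·22261·52 = 80162814.
80162814 mod 1803141 = 824610.

824610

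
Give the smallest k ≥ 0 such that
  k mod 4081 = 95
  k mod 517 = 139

73553

gcd(4081, 517) = 11 and 11 | (139 − 95), so the pair is consistent; merging gives k ≡ 73553 (mod 191807), where 191807 = lcm(4081, 517).
The solution is unique modulo lcm(4081, 517) = 191807.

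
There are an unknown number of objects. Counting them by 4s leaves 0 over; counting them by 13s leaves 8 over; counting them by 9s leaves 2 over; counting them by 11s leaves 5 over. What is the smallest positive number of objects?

The moduli are pairwise coprime; M = 4·13·9·11 = 5148.
M/4 = 1287; 1287 ≡ 3 (mod 4); 3·3 ≡ 1, so inverse 3.
M/13 = 396; 396 ≡ 6 (mod 13); 6·11 ≡ 1, so inverse 11.
M/9 = 572; 572 ≡ 5 (mod 9); 5·2 ≡ 1, so inverse 2.
M/11 = 468; 468 ≡ 6 (mod 11); 6·2 ≡ 1, so inverse 2.
N ≡ 0·1287·3 + 8·396·11 + 2·572·2 + 5·468·2 = 41816.
41816 mod 5148 = 632.

632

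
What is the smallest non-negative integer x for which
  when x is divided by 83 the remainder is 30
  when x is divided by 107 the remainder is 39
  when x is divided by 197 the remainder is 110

Combine the congruences pairwise.
From x ≡ 30 (mod 83) write x = 30 + 83t. Substituting into x ≡ 39 (mod 107) gives 83t ≡ 9 (mod 107), and since 83⁻¹ ≡ 49 (mod 107), t ≡ 13. Hence x ≡ 30 + 83·13 = 1109 (mod 8881).
From x ≡ 1109 (mod 8881) write x = 1109 + 8881t. Substituting into x ≡ 110 (mod 197) gives 8881t ≡ 183 (mod 197), and since 16⁻¹ ≡ 37 (mod 197), t ≡ 73. Hence x ≡ 1109 + 8881·73 = 649422 (mod 1749557).

649422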